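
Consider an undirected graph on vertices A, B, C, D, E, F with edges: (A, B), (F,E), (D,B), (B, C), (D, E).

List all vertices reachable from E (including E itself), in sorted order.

A, B, C, D, E, F

Start at E.
Its neighbours: D, F.
Then their neighbours: B.
Then next layer: A, C.
Every vertex is now reached.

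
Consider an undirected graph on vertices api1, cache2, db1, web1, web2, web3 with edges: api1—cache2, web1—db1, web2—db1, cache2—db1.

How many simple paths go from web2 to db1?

web2–db1

1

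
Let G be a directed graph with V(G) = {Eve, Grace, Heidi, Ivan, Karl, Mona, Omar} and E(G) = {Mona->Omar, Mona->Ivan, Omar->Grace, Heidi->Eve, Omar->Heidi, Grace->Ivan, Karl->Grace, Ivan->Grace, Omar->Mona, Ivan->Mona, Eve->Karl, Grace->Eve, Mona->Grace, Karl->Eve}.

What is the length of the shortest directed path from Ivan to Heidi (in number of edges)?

3

Distance 0: Ivan.
Distance 1: Grace, Mona.
Distance 2: Eve, Omar.
Distance 3: Heidi, Karl — contains Heidi.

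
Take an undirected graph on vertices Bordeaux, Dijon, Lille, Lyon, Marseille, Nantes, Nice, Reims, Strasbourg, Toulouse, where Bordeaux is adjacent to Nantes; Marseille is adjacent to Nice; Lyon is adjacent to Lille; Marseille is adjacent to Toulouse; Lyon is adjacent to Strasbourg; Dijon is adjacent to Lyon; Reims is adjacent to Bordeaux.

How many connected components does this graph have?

From Bordeaux: component {Bordeaux, Nantes, Reims}.
From Dijon: component {Dijon, Lille, Lyon, Strasbourg}.
From Marseille: component {Marseille, Nice, Toulouse}.
That's 3 components.

3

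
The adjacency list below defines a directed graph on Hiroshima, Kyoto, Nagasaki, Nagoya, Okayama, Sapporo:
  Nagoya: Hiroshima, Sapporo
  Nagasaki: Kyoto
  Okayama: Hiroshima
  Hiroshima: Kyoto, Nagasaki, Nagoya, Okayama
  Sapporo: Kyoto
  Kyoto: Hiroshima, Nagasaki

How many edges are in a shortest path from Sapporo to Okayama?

3

Distance 0: Sapporo.
Distance 1: Kyoto.
Distance 2: Hiroshima, Nagasaki.
Distance 3: Nagoya, Okayama — contains Okayama.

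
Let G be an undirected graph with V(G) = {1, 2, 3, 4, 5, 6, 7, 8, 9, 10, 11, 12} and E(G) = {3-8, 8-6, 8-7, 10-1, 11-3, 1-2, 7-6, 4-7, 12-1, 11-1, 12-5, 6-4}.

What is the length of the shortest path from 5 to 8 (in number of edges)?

5

Distance 0: 5.
Distance 1: 12.
Distance 2: 1.
Distance 3: 2, 10, 11.
Distance 4: 3.
Distance 5: 8 — contains 8.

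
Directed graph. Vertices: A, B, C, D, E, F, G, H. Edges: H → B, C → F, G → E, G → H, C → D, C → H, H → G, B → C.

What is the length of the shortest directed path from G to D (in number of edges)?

4

Distance 0: G.
Distance 1: E, H.
Distance 2: B.
Distance 3: C.
Distance 4: D, F — contains D.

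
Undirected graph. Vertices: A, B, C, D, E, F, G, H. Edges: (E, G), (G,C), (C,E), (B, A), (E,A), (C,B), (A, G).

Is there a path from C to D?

No

Explore from C.
Distance 1: reach B, E, G.
Distance 2: reach A.
The search is exhausted without reaching D; it lies in a different component.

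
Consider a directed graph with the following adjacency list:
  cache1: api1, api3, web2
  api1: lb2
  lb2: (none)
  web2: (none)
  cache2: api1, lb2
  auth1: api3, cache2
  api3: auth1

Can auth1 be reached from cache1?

Explore from cache1.
Distance 1: reach api1, api3, web2.
Distance 2: reach auth1, lb2.
Found auth1.

Yes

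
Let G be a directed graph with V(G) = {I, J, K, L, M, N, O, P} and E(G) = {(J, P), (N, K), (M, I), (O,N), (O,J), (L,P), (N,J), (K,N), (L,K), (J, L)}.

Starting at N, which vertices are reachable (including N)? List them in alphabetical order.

J, K, L, N, P

Start at N.
Its neighbours: J, K.
Then their neighbours: L, P.
Nothing further is reachable.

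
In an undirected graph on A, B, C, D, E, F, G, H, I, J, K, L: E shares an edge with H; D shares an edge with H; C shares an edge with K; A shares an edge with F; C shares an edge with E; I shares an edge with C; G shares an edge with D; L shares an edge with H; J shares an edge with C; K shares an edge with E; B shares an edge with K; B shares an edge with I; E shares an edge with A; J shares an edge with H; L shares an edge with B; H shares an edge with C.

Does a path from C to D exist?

Yes

Explore from C.
Distance 1: reach E, H, I, J, K.
Distance 2: reach A, B, D, L.
Found D.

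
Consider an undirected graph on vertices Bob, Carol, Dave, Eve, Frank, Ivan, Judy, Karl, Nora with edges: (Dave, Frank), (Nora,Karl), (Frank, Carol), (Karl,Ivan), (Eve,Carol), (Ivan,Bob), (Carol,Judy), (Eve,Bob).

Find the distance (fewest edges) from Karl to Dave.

6

Distance 0: Karl.
Distance 1: Ivan, Nora.
Distance 2: Bob.
Distance 3: Eve.
Distance 4: Carol.
Distance 5: Frank, Judy.
Distance 6: Dave — contains Dave.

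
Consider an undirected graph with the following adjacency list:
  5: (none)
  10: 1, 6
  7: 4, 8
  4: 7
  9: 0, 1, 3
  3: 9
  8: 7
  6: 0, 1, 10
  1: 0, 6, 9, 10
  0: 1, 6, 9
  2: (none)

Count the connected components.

From 0: component {0, 1, 3, 6, 9, 10}.
From 2: component {2}.
From 4: component {4, 7, 8}.
From 5: component {5}.
That's 4 components.

4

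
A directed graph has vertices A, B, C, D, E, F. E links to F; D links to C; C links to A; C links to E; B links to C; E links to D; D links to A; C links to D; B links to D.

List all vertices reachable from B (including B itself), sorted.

Start at B.
Its neighbours: C, D.
Then their neighbours: A, E.
Then next layer: F.
Every vertex is now reached.

A, B, C, D, E, F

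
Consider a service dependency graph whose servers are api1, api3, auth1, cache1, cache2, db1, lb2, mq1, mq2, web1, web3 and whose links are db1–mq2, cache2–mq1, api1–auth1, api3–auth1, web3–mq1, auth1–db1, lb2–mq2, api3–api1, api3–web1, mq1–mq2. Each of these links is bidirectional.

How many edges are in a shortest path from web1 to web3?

Distance 0: web1.
Distance 1: api3.
Distance 2: api1, auth1.
Distance 3: db1.
Distance 4: mq2.
Distance 5: lb2, mq1.
Distance 6: cache2, web3 — contains web3.

6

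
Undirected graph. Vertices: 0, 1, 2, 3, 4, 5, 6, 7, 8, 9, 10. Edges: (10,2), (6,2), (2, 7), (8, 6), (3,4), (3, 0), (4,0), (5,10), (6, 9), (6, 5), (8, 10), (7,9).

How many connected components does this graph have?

From 0: component {0, 3, 4}.
From 1: component {1}.
From 2: component {2, 5, 6, 7, 8, 9, 10}.
That's 3 components.

3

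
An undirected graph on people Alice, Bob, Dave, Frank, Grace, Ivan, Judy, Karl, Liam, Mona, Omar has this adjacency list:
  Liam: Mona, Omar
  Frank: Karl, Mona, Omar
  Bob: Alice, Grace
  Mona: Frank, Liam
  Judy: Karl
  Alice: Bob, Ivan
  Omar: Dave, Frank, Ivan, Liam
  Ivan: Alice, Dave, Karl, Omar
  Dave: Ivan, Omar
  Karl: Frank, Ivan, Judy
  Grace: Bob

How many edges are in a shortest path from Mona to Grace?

Distance 0: Mona.
Distance 1: Frank, Liam.
Distance 2: Karl, Omar.
Distance 3: Dave, Ivan, Judy.
Distance 4: Alice.
Distance 5: Bob.
Distance 6: Grace — contains Grace.

6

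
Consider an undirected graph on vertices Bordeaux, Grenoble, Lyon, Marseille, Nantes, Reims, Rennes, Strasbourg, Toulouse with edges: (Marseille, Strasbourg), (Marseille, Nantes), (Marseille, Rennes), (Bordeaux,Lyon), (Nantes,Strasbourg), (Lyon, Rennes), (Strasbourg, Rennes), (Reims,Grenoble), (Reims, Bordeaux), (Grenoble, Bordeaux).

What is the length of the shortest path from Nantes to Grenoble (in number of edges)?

5

Distance 0: Nantes.
Distance 1: Marseille, Strasbourg.
Distance 2: Rennes.
Distance 3: Lyon.
Distance 4: Bordeaux.
Distance 5: Grenoble, Reims — contains Grenoble.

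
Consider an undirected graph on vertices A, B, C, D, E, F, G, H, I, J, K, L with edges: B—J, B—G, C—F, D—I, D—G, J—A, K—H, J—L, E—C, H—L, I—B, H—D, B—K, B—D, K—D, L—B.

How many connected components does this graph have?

From A: component {A, B, D, G, H, I, J, K, L}.
From C: component {C, E, F}.
That's 2 components.

2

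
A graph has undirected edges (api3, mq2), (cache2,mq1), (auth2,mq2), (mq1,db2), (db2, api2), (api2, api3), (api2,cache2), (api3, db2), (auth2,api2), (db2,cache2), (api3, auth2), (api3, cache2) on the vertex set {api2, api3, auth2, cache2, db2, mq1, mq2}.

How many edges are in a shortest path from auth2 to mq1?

Distance 0: auth2.
Distance 1: api2, api3, mq2.
Distance 2: cache2, db2.
Distance 3: mq1 — contains mq1.

3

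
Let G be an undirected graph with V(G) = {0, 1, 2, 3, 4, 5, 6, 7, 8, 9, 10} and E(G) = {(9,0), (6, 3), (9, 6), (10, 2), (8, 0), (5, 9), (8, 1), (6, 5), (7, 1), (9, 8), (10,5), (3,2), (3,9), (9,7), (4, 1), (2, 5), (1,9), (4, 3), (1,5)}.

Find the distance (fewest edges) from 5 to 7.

2

Distance 0: 5.
Distance 1: 1, 2, 6, 9, 10.
Distance 2: 0, 3, 4, 7, 8 — contains 7.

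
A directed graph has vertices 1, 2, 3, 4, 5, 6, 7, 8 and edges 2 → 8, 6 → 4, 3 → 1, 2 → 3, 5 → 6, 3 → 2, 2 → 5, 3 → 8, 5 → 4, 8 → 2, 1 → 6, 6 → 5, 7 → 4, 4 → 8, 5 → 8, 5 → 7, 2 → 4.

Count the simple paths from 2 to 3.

1

2→3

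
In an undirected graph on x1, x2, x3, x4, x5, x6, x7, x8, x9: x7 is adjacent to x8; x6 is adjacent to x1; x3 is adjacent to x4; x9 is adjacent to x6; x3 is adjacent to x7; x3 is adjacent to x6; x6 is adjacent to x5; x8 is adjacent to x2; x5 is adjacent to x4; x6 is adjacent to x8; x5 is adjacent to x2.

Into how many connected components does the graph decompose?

1

From x1: component {x1, x2, x3, x4, x5, x6, x7, x8, x9}.
That's 1 component.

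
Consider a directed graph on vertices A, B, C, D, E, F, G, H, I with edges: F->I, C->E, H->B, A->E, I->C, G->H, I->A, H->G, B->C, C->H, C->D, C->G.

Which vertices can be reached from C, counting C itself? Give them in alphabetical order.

Start at C.
Its neighbours: D, E, G, H.
Then their neighbours: B.
Nothing further is reachable.

B, C, D, E, G, H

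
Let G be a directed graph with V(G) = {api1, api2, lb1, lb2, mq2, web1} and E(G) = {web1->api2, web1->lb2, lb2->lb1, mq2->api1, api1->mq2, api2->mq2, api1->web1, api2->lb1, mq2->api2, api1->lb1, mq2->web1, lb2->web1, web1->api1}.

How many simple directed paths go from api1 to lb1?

6

api1→lb1
api1→mq2→api2→lb1
api1→mq2→web1→api2→lb1
api1→mq2→web1→lb2→lb1
api1→web1→api2→lb1
api1→web1→lb2→lb1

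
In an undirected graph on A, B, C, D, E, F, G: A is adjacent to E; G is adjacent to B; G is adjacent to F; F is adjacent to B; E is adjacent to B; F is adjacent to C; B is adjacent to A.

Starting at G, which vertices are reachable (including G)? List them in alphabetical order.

A, B, C, E, F, G

Start at G.
Its neighbours: B, F.
Then their neighbours: A, C, E.
Nothing further is reachable.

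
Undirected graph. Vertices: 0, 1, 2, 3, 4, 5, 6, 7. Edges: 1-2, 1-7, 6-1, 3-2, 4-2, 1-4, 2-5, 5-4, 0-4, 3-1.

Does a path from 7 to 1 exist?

Yes

Explore from 7.
Distance 1: reach 1.
Found 1.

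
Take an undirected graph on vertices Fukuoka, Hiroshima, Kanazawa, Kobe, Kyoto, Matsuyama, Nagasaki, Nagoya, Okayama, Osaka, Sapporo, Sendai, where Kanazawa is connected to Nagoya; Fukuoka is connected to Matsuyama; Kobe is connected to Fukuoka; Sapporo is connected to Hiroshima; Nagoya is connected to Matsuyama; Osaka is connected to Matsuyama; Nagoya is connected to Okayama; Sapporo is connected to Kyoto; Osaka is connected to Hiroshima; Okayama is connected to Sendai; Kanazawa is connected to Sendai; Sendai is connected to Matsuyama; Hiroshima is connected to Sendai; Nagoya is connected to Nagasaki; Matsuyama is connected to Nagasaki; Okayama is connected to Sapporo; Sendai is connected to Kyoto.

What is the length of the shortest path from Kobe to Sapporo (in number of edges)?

Distance 0: Kobe.
Distance 1: Fukuoka.
Distance 2: Matsuyama.
Distance 3: Nagasaki, Nagoya, Osaka, Sendai.
Distance 4: Hiroshima, Kanazawa, Kyoto, Okayama.
Distance 5: Sapporo — contains Sapporo.

5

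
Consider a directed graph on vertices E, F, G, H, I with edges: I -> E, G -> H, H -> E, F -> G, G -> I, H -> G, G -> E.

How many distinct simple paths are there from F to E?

F→G→E
F→G→H→E
F→G→I→E

3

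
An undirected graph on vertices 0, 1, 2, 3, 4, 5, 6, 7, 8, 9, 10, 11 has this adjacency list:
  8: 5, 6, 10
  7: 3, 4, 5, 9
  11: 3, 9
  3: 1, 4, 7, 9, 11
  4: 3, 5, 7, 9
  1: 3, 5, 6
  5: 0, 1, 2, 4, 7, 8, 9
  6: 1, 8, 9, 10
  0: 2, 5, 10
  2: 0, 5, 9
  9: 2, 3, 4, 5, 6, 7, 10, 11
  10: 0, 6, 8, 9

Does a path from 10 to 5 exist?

Yes

Explore from 10.
Distance 1: reach 0, 6, 8, 9.
Distance 2: reach 1, 2, 3, 4, 5, 7, 11.
Found 5.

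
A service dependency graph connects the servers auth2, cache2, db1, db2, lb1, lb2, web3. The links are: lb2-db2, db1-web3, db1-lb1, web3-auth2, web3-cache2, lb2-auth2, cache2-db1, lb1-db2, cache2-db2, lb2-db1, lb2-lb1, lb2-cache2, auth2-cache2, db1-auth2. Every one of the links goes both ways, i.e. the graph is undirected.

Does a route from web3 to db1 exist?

Yes

Explore from web3.
Distance 1: reach auth2, cache2, db1.
Found db1.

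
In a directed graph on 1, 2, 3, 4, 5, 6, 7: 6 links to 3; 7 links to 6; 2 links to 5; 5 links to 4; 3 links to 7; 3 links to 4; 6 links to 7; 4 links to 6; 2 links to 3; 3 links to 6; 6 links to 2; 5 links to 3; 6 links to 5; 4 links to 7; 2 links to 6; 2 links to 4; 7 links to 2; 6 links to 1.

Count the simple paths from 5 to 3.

5→3
5→4→6→2→3
5→4→6→3
5→4→6→7→2→3
5→4→7→2→3
5→4→7→2→6→3
5→4→7→6→2→3
5→4→7→6→3

8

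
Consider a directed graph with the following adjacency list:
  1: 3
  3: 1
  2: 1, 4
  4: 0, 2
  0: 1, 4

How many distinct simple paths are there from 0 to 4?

1

0→4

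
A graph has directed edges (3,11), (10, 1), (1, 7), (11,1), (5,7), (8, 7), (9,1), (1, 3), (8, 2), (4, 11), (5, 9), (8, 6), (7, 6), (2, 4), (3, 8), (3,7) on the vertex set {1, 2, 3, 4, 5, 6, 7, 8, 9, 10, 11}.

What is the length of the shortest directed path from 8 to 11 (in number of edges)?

3

Distance 0: 8.
Distance 1: 2, 6, 7.
Distance 2: 4.
Distance 3: 11 — contains 11.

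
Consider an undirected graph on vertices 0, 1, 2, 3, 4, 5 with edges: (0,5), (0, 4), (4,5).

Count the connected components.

From 0: component {0, 4, 5}.
From 1: component {1}.
From 2: component {2}.
From 3: component {3}.
That's 4 components.

4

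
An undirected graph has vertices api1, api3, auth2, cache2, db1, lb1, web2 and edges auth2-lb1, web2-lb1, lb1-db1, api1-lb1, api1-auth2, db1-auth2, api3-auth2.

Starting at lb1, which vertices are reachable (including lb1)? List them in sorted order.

api1, api3, auth2, db1, lb1, web2

Start at lb1.
Its neighbours: api1, auth2, db1, web2.
Then their neighbours: api3.
Nothing further is reachable.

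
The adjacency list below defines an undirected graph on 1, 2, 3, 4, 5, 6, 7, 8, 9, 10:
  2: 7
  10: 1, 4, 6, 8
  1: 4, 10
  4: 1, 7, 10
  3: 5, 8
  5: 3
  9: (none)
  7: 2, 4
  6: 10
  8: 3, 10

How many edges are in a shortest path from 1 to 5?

4

Distance 0: 1.
Distance 1: 4, 10.
Distance 2: 6, 7, 8.
Distance 3: 2, 3.
Distance 4: 5 — contains 5.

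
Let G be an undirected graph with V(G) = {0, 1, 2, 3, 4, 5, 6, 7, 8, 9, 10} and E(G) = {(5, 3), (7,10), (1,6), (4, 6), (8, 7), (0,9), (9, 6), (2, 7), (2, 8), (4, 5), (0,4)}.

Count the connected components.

2

From 0: component {0, 1, 3, 4, 5, 6, 9}.
From 2: component {2, 7, 8, 10}.
That's 2 components.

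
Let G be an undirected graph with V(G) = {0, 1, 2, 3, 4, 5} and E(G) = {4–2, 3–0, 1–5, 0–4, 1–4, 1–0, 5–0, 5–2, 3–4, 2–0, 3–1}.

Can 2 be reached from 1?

Yes

Explore from 1.
Distance 1: reach 0, 3, 4, 5.
Distance 2: reach 2.
Found 2.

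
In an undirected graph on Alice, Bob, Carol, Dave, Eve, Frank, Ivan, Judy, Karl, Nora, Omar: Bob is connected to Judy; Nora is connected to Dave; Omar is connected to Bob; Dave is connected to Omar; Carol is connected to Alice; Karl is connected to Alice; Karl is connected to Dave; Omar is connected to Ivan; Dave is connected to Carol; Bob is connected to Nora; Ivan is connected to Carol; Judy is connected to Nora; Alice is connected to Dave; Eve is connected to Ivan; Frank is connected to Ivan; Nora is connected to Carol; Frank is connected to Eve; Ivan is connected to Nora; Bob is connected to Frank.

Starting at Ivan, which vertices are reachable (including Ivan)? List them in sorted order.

Start at Ivan.
Its neighbours: Carol, Eve, Frank, Nora, Omar.
Then their neighbours: Alice, Bob, Dave, Judy.
Then next layer: Karl.
Every vertex is now reached.

Alice, Bob, Carol, Dave, Eve, Frank, Ivan, Judy, Karl, Nora, Omar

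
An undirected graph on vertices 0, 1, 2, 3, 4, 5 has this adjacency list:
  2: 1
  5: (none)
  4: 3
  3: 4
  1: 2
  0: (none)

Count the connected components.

4

From 0: component {0}.
From 1: component {1, 2}.
From 3: component {3, 4}.
From 5: component {5}.
That's 4 components.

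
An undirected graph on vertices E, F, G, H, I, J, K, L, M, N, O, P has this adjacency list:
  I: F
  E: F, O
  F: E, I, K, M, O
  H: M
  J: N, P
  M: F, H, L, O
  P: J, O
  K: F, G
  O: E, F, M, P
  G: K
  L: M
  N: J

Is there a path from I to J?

Yes

Explore from I.
Distance 1: reach F.
Distance 2: reach E, K, M, O.
Distance 3: reach G, H, L, P.
Distance 4: reach J.
Found J.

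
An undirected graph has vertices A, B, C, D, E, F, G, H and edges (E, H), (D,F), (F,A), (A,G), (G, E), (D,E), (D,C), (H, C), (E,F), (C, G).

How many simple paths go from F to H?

11

F–A–G–C–D–E–H
F–A–G–C–H
F–A–G–E–D–C–H
F–A–G–E–H
F–D–C–G–E–H
F–D–C–H
F–D–E–G–C–H
F–D–E–H
F–E–D–C–H
F–E–G–C–H
F–E–H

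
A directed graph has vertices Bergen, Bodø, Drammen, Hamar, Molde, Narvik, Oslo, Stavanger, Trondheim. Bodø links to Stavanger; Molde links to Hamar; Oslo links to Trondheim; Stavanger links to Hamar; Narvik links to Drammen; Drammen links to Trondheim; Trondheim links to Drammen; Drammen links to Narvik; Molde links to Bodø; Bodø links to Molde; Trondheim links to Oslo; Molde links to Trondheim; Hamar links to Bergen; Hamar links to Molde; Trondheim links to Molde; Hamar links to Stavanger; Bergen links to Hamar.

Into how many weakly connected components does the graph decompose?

1

From Bergen: component {Bergen, Bodø, Drammen, Hamar, Molde, Narvik, Oslo, Stavanger, Trondheim}.
That's 1 component.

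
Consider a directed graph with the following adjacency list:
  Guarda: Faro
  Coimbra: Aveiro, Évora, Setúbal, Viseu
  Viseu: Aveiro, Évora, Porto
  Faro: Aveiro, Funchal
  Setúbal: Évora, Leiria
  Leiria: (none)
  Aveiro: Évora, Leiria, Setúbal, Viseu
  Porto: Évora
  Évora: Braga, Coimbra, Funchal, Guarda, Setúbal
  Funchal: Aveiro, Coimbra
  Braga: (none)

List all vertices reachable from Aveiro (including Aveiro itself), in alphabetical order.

Start at Aveiro.
Its neighbours: Évora, Leiria, Setúbal, Viseu.
Then their neighbours: Braga, Coimbra, Funchal, Guarda, Porto.
Then next layer: Faro.
Every vertex is now reached.

Aveiro, Braga, Coimbra, Évora, Faro, Funchal, Guarda, Leiria, Porto, Setúbal, Viseu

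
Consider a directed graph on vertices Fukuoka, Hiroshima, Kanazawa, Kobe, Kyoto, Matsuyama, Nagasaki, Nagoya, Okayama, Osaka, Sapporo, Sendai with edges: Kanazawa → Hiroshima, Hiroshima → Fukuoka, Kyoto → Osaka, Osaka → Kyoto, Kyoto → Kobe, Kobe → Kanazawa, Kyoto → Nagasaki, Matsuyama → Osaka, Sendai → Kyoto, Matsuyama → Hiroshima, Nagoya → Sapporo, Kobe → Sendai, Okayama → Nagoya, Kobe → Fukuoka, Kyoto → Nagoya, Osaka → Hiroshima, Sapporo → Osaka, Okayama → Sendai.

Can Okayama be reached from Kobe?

Explore from Kobe.
Distance 1: reach Fukuoka, Kanazawa, Sendai.
Distance 2: reach Hiroshima, Kyoto.
Distance 3: reach Nagasaki, Nagoya, Osaka.
Distance 4: reach Sapporo.
The search from Kobe is exhausted; no directed path reaches Okayama.

No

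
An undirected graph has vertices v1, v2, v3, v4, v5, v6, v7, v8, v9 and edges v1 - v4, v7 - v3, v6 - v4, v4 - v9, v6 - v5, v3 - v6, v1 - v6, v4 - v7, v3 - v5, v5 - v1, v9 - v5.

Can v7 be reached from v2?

v2 has no edges, so nothing is reachable from it.

No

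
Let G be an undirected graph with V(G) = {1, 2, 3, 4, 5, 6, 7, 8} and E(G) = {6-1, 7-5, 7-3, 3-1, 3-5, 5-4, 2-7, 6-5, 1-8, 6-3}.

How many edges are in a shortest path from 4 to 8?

Distance 0: 4.
Distance 1: 5.
Distance 2: 3, 6, 7.
Distance 3: 1, 2.
Distance 4: 8 — contains 8.

4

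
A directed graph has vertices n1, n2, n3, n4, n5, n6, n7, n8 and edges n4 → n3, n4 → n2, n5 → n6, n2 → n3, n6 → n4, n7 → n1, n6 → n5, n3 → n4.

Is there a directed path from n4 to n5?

No

Explore from n4.
Distance 1: reach n2, n3.
The search from n4 is exhausted; no directed path reaches n5.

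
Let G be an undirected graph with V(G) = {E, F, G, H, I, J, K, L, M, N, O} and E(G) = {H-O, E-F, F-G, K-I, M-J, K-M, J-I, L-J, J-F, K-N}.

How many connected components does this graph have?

2

From E: component {E, F, G, I, J, K, L, M, N}.
From H: component {H, O}.
That's 2 components.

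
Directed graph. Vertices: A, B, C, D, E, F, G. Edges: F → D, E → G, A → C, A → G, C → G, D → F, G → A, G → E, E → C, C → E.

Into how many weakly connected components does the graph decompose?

3

From A: component {A, C, E, G}.
From B: component {B}.
From D: component {D, F}.
That's 3 components.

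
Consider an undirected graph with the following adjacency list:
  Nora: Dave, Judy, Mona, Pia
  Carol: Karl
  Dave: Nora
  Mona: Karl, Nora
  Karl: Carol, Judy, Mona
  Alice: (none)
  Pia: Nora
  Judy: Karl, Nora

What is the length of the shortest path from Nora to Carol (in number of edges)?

Distance 0: Nora.
Distance 1: Dave, Judy, Mona, Pia.
Distance 2: Karl.
Distance 3: Carol — contains Carol.

3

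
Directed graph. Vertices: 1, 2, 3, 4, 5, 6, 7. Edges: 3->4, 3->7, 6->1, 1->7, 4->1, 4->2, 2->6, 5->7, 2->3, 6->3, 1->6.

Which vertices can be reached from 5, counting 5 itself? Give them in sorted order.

Start at 5.
Its neighbours: 7.
Nothing further is reachable.

5, 7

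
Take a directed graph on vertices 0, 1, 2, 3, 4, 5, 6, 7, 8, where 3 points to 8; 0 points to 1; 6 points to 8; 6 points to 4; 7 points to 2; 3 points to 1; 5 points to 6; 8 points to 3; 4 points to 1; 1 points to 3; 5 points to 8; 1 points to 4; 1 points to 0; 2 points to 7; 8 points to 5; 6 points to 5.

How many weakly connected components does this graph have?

2

From 0: component {0, 1, 3, 4, 5, 6, 8}.
From 2: component {2, 7}.
That's 2 components.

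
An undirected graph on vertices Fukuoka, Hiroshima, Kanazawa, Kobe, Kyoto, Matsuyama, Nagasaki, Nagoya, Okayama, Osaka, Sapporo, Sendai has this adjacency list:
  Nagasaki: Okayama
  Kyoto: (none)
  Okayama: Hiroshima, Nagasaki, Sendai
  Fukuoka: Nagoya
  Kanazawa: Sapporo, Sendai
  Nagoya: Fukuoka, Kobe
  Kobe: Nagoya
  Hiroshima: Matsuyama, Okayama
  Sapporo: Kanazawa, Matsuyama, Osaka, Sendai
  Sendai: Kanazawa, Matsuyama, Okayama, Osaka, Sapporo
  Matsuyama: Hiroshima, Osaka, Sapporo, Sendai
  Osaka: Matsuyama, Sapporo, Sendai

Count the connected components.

3

From Fukuoka: component {Fukuoka, Kobe, Nagoya}.
From Hiroshima: component {Hiroshima, Kanazawa, Matsuyama, Nagasaki, Okayama, Osaka, Sapporo, Sendai}.
From Kyoto: component {Kyoto}.
That's 3 components.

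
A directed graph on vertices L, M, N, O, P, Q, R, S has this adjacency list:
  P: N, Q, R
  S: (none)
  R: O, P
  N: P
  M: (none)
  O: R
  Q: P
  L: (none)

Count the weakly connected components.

From L: component {L}.
From M: component {M}.
From N: component {N, O, P, Q, R}.
From S: component {S}.
That's 4 components.

4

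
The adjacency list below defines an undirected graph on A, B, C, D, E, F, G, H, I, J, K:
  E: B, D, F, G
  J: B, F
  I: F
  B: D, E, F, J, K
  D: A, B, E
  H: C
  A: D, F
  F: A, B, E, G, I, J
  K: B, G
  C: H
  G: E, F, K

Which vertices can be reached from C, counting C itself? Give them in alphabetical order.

Start at C.
Its neighbours: H.
Nothing further is reachable.

C, H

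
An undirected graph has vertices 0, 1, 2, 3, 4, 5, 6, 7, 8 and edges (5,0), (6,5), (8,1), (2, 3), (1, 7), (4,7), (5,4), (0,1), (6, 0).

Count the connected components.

From 0: component {0, 1, 4, 5, 6, 7, 8}.
From 2: component {2, 3}.
That's 2 components.

2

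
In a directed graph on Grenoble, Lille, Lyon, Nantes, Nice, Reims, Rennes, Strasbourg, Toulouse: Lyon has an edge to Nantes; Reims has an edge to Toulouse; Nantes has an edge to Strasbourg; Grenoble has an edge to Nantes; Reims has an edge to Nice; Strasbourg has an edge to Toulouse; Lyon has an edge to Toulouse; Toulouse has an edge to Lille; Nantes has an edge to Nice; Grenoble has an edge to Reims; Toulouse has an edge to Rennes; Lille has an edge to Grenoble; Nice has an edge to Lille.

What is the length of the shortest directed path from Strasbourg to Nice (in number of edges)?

Distance 0: Strasbourg.
Distance 1: Toulouse.
Distance 2: Lille, Rennes.
Distance 3: Grenoble.
Distance 4: Nantes, Reims.
Distance 5: Nice — contains Nice.

5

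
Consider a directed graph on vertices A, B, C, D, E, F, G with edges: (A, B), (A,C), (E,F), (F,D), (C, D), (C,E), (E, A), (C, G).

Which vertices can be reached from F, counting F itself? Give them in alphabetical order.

D, F

Start at F.
Its neighbours: D.
Nothing further is reachable.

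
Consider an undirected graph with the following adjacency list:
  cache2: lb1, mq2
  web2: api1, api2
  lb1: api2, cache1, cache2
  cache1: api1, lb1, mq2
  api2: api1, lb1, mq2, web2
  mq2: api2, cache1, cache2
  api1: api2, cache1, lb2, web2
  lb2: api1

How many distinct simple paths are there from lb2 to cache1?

9

lb2–api1–api2–lb1–cache1
lb2–api1–api2–lb1–cache2–mq2–cache1
lb2–api1–api2–mq2–cache1
lb2–api1–api2–mq2–cache2–lb1–cache1
lb2–api1–cache1
lb2–api1–web2–api2–lb1–cache1
lb2–api1–web2–api2–lb1–cache2–mq2–cache1
lb2–api1–web2–api2–mq2–cache1
lb2–api1–web2–api2–mq2–cache2–lb1–cache1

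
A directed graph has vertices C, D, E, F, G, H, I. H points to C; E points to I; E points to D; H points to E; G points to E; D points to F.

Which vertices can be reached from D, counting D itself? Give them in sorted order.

D, F

Start at D.
Its neighbours: F.
Nothing further is reachable.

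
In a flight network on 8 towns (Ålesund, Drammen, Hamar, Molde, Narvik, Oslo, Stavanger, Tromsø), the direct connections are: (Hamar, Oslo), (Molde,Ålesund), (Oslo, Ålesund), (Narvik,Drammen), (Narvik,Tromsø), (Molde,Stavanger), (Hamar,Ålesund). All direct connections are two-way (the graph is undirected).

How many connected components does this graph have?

2

From Ålesund: component {Ålesund, Hamar, Molde, Oslo, Stavanger}.
From Drammen: component {Drammen, Narvik, Tromsø}.
That's 2 components.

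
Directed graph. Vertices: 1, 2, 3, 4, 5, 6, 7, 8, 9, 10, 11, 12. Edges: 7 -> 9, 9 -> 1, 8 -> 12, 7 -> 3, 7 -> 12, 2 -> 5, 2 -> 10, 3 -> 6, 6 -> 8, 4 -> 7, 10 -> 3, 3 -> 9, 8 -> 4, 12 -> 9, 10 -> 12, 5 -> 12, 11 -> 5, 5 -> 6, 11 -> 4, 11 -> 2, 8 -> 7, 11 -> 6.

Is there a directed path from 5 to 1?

Yes

Explore from 5.
Distance 1: reach 6, 12.
Distance 2: reach 8, 9.
Distance 3: reach 1, 4, 7.
Found 1.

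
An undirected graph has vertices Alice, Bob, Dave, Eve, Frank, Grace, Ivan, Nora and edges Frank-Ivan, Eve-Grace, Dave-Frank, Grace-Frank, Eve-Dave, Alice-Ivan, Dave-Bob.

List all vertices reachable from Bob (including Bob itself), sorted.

Start at Bob.
Its neighbours: Dave.
Then their neighbours: Eve, Frank.
Then next layer: Grace, Ivan.
Then next layer: Alice.
Nothing further is reachable.

Alice, Bob, Dave, Eve, Frank, Grace, Ivan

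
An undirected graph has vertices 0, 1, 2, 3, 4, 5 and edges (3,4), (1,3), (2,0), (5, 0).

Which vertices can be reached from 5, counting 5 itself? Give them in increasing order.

0, 2, 5

Start at 5.
Its neighbours: 0.
Then their neighbours: 2.
Nothing further is reachable.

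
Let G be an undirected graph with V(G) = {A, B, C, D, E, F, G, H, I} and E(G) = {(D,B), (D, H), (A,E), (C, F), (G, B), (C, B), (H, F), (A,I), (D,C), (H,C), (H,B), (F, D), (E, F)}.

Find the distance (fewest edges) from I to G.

Distance 0: I.
Distance 1: A.
Distance 2: E.
Distance 3: F.
Distance 4: C, D, H.
Distance 5: B.
Distance 6: G — contains G.

6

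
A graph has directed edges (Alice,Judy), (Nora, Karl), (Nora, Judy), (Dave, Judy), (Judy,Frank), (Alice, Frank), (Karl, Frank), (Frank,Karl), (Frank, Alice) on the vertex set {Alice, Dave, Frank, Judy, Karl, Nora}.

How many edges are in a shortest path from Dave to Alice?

Distance 0: Dave.
Distance 1: Judy.
Distance 2: Frank.
Distance 3: Alice, Karl — contains Alice.

3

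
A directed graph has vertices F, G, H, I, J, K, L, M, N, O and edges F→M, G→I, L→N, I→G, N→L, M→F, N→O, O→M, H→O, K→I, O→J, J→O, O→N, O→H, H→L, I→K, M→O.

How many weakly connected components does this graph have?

2

From F: component {F, H, J, L, M, N, O}.
From G: component {G, I, K}.
That's 2 components.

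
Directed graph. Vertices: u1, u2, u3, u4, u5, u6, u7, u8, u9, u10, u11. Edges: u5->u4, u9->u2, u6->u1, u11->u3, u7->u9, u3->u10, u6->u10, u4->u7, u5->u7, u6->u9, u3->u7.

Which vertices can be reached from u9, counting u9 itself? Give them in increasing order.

Start at u9.
Its neighbours: u2.
Nothing further is reachable.

u2, u9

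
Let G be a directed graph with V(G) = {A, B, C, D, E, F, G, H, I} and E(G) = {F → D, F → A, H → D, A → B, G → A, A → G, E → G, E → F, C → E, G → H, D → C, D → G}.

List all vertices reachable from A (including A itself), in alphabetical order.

Start at A.
Its neighbours: B, G.
Then their neighbours: H.
Then next layer: D.
Then next layer: C.
Then next layer: E.
Then next layer: F.
Nothing further is reachable.

A, B, C, D, E, F, G, H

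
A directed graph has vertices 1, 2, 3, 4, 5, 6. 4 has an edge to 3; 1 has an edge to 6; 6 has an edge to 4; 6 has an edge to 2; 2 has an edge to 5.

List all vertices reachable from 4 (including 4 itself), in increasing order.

Start at 4.
Its neighbours: 3.
Nothing further is reachable.

3, 4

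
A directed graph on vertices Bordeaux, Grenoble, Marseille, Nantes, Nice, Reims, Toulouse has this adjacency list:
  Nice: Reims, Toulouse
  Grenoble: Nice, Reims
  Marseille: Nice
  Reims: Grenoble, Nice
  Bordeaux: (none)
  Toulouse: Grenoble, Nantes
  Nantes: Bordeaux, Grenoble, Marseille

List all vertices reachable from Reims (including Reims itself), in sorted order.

Start at Reims.
Its neighbours: Grenoble, Nice.
Then their neighbours: Toulouse.
Then next layer: Nantes.
Then next layer: Bordeaux, Marseille.
Every vertex is now reached.

Bordeaux, Grenoble, Marseille, Nantes, Nice, Reims, Toulouse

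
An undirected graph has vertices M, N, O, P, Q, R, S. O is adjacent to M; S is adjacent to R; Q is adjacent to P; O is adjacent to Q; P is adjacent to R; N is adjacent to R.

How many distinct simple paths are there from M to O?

M–O

1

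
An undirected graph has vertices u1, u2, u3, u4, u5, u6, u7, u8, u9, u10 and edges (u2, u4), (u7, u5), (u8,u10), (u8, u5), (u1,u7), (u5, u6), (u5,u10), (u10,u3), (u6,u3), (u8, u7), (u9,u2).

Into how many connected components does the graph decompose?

From u1: component {u1, u3, u5, u6, u7, u8, u10}.
From u2: component {u2, u4, u9}.
That's 2 components.

2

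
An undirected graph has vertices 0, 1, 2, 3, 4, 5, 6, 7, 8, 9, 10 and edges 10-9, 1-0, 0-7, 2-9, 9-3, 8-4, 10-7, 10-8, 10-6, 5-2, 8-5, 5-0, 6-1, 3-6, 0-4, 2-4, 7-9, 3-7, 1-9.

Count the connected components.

From 0: component {0, 1, 2, 3, 4, 5, 6, 7, 8, 9, 10}.
That's 1 component.

1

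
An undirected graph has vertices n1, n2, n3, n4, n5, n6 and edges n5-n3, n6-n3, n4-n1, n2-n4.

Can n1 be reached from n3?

No

Explore from n3.
Distance 1: reach n5, n6.
The search is exhausted without reaching n1; it lies in a different component.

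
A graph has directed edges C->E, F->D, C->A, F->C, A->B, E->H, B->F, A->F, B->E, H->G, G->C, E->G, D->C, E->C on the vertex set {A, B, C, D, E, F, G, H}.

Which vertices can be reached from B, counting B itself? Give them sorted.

A, B, C, D, E, F, G, H

Start at B.
Its neighbours: E, F.
Then their neighbours: C, D, G, H.
Then next layer: A.
Every vertex is now reached.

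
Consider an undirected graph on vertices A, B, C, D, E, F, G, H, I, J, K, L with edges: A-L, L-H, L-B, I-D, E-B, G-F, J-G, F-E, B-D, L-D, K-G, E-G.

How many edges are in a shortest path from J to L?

4

Distance 0: J.
Distance 1: G.
Distance 2: E, F, K.
Distance 3: B.
Distance 4: D, L — contains L.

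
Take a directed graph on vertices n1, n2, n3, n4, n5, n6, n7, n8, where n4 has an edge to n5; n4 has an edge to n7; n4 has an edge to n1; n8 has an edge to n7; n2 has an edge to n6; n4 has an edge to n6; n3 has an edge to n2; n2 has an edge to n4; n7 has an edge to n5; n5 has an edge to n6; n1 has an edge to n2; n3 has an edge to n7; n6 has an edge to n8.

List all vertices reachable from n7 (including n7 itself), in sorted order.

n5, n6, n7, n8

Start at n7.
Its neighbours: n5.
Then their neighbours: n6.
Then next layer: n8.
Nothing further is reachable.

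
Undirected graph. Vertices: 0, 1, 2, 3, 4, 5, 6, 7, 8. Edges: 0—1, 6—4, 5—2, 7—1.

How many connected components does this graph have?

From 0: component {0, 1, 7}.
From 2: component {2, 5}.
From 3: component {3}.
From 4: component {4, 6}.
From 8: component {8}.
That's 5 components.

5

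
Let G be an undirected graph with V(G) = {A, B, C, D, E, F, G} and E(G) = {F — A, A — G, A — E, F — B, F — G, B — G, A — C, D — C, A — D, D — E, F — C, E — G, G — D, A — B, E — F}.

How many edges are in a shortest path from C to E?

2

Distance 0: C.
Distance 1: A, D, F.
Distance 2: B, E, G — contains E.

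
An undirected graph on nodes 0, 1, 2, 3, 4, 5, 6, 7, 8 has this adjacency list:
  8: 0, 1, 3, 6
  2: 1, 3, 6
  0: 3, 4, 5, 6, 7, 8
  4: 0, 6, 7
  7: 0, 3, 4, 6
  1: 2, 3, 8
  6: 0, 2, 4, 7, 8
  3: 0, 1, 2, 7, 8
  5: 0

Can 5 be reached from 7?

Explore from 7.
Distance 1: reach 0, 3, 4, 6.
Distance 2: reach 1, 2, 5, 8.
Found 5.

Yes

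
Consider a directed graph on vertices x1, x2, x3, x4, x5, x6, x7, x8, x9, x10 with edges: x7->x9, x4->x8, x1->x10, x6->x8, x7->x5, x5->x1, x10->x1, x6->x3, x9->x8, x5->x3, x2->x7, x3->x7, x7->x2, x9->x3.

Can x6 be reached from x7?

No

Explore from x7.
Distance 1: reach x2, x5, x9.
Distance 2: reach x1, x3, x8.
Distance 3: reach x10.
The search from x7 is exhausted; no directed path reaches x6.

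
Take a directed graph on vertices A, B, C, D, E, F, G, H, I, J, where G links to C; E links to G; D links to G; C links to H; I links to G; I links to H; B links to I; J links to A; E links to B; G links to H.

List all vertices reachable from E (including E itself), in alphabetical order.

B, C, E, G, H, I

Start at E.
Its neighbours: B, G.
Then their neighbours: C, H, I.
Nothing further is reachable.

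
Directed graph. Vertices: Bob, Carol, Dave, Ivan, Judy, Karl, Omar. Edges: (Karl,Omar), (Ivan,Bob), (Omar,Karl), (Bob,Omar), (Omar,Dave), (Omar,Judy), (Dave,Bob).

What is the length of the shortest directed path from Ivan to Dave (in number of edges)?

3

Distance 0: Ivan.
Distance 1: Bob.
Distance 2: Omar.
Distance 3: Dave, Judy, Karl — contains Dave.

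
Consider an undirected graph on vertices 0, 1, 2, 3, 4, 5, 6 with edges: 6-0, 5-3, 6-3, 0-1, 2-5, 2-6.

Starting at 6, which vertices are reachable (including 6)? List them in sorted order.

Start at 6.
Its neighbours: 0, 2, 3.
Then their neighbours: 1, 5.
Nothing further is reachable.

0, 1, 2, 3, 5, 6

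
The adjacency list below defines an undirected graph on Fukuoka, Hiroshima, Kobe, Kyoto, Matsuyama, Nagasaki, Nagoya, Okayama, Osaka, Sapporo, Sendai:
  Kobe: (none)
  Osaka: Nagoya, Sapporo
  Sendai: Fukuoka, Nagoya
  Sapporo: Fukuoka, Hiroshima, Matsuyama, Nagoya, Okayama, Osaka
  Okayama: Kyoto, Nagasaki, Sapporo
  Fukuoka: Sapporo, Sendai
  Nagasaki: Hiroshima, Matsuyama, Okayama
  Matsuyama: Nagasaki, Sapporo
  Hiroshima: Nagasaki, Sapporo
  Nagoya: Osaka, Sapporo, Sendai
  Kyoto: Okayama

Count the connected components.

2

From Fukuoka: component {Fukuoka, Hiroshima, Kyoto, Matsuyama, Nagasaki, Nagoya, Okayama, Osaka, Sapporo, Sendai}.
From Kobe: component {Kobe}.
That's 2 components.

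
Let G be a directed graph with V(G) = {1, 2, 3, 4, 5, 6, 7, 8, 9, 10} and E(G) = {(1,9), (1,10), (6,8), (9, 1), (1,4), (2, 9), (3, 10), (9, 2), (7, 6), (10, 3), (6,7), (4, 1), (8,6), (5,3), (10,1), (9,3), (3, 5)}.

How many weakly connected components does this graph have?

2

From 1: component {1, 2, 3, 4, 5, 9, 10}.
From 6: component {6, 7, 8}.
That's 2 components.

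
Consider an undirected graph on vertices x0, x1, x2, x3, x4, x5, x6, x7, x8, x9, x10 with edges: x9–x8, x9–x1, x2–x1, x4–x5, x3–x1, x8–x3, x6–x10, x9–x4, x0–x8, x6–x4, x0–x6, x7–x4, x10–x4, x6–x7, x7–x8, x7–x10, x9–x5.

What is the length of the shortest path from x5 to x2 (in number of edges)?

Distance 0: x5.
Distance 1: x4, x9.
Distance 2: x1, x6, x7, x8, x10.
Distance 3: x0, x2, x3 — contains x2.

3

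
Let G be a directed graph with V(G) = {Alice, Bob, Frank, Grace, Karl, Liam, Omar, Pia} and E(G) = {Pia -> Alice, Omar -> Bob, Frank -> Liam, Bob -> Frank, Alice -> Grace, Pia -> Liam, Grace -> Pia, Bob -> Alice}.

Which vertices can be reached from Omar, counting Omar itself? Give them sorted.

Alice, Bob, Frank, Grace, Liam, Omar, Pia

Start at Omar.
Its neighbours: Bob.
Then their neighbours: Alice, Frank.
Then next layer: Grace, Liam.
Then next layer: Pia.
Nothing further is reachable.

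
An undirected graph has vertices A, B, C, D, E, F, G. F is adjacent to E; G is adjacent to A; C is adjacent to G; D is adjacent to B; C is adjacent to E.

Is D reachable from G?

Explore from G.
Distance 1: reach A, C.
Distance 2: reach E.
Distance 3: reach F.
The search is exhausted without reaching D; it lies in a different component.

No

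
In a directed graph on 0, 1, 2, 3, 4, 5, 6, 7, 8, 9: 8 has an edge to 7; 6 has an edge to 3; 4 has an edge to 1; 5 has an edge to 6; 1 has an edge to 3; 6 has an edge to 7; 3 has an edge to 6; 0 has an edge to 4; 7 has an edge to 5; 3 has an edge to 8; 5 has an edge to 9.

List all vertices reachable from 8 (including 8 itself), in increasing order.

3, 5, 6, 7, 8, 9

Start at 8.
Its neighbours: 7.
Then their neighbours: 5.
Then next layer: 6, 9.
Then next layer: 3.
Nothing further is reachable.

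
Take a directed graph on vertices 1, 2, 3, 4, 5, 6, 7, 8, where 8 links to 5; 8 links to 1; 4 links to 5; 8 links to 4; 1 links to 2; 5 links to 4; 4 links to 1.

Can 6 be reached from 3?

No

3 has no outgoing edges, so nothing is reachable from it.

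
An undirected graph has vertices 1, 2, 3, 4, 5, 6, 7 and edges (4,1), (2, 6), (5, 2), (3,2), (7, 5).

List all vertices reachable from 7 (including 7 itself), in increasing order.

2, 3, 5, 6, 7

Start at 7.
Its neighbours: 5.
Then their neighbours: 2.
Then next layer: 3, 6.
Nothing further is reachable.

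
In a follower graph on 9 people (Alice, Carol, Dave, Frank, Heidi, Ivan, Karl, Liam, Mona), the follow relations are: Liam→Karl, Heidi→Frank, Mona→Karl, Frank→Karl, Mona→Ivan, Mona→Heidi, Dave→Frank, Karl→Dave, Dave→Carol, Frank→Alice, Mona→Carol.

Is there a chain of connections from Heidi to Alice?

Yes

Explore from Heidi.
Distance 1: reach Frank.
Distance 2: reach Alice, Karl.
Found Alice.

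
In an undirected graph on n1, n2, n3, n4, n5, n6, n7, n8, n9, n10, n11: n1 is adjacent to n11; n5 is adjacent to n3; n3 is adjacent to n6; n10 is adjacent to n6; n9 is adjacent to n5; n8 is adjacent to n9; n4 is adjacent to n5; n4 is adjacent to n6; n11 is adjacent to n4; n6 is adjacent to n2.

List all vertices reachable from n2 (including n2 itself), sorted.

Start at n2.
Its neighbours: n6.
Then their neighbours: n3, n4, n10.
Then next layer: n5, n11.
Then next layer: n1, n9.
Then next layer: n8.
Nothing further is reachable.

n1, n2, n3, n4, n5, n6, n8, n9, n10, n11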